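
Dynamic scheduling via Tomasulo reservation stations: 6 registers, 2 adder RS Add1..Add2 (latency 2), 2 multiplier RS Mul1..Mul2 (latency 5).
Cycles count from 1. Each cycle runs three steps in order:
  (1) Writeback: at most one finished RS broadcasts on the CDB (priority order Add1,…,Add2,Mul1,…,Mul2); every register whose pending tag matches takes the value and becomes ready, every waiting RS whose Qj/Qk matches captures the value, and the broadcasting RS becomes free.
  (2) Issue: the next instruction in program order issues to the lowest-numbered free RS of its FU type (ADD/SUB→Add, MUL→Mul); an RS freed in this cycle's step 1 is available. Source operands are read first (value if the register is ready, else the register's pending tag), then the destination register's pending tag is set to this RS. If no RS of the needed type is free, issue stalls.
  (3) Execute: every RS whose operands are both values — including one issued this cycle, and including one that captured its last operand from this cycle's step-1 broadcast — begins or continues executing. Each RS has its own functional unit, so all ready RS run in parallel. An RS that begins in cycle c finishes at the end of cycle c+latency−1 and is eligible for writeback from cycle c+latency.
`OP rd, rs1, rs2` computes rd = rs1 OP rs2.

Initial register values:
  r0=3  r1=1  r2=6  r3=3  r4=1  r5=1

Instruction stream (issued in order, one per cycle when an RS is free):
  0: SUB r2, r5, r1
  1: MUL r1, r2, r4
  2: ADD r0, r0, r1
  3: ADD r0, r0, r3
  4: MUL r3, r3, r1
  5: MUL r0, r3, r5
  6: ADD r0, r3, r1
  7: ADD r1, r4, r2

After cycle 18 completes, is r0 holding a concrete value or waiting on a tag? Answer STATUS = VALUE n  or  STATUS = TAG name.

  c1: issue SUB r2<-Add1  regs: r0:3,r1:1,r2:Add1,r3:3,r4:1,r5:1
  c2: issue MUL r1<-Mul1  regs: r0:3,r1:Mul1,r2:Add1,r3:3,r4:1,r5:1
  c3: CDB Add1=0; issue ADD r0<-Add1  regs: r0:Add1,r1:Mul1,r2:0,r3:3,r4:1,r5:1
  c4: issue ADD r0<-Add2  regs: r0:Add2,r1:Mul1,r2:0,r3:3,r4:1,r5:1
  c5: issue MUL r3<-Mul2  regs: r0:Add2,r1:Mul1,r2:0,r3:Mul2,r4:1,r5:1
  c6: stall  regs: r0:Add2,r1:Mul1,r2:0,r3:Mul2,r4:1,r5:1
  c7: stall  regs: r0:Add2,r1:Mul1,r2:0,r3:Mul2,r4:1,r5:1
  c8: CDB Mul1=0; issue MUL r0<-Mul1  regs: r0:Mul1,r1:0,r2:0,r3:Mul2,r4:1,r5:1
  c9: stall  regs: r0:Mul1,r1:0,r2:0,r3:Mul2,r4:1,r5:1
  c10: CDB Add1=3; issue ADD r0<-Add1  regs: r0:Add1,r1:0,r2:0,r3:Mul2,r4:1,r5:1
  c11: stall  regs: r0:Add1,r1:0,r2:0,r3:Mul2,r4:1,r5:1
  c12: CDB Add2=6; issue ADD r1<-Add2  regs: r0:Add1,r1:Add2,r2:0,r3:Mul2,r4:1,r5:1
  c13: CDB Mul2=0  regs: r0:Add1,r1:Add2,r2:0,r3:0,r4:1,r5:1
  c14: CDB Add2=1  regs: r0:Add1,r1:1,r2:0,r3:0,r4:1,r5:1
  c15: CDB Add1=0  regs: r0:0,r1:1,r2:0,r3:0,r4:1,r5:1
  c16: -  regs: r0:0,r1:1,r2:0,r3:0,r4:1,r5:1
  c17: -  regs: r0:0,r1:1,r2:0,r3:0,r4:1,r5:1
  c18: CDB Mul1=0  regs: r0:0,r1:1,r2:0,r3:0,r4:1,r5:1

STATUS = VALUE 0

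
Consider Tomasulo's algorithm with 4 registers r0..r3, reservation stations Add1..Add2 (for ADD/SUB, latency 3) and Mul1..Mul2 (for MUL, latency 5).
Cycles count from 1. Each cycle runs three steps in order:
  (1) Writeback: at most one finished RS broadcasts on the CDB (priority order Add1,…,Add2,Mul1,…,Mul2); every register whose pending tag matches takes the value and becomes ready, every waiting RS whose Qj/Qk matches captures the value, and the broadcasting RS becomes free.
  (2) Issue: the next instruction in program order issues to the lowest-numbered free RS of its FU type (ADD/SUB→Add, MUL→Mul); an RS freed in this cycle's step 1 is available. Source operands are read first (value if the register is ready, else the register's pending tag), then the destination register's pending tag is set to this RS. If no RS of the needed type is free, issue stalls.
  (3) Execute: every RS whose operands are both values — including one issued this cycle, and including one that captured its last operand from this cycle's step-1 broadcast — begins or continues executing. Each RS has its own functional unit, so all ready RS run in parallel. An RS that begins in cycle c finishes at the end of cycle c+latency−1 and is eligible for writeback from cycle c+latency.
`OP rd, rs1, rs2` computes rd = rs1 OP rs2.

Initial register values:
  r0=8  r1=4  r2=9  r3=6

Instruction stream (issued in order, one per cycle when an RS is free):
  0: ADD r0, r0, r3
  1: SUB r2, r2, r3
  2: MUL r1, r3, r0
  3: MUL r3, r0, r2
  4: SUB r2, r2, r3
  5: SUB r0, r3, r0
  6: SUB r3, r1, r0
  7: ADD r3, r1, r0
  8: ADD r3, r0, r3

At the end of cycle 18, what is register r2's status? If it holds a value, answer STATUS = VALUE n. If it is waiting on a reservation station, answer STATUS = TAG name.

STATUS = VALUE -39

c1: issue ADD r0<-Add1 | r0:Add1,r1:4,r2:9,r3:6
c2: issue SUB r2<-Add2 | r0:Add1,r1:4,r2:Add2,r3:6
c3: issue MUL r1<-Mul1 | r0:Add1,r1:Mul1,r2:Add2,r3:6
c4: CDB Add1=14; issue MUL r3<-Mul2 | r0:14,r1:Mul1,r2:Add2,r3:Mul2
c5: CDB Add2=3; issue SUB r2<-Add1 | r0:14,r1:Mul1,r2:Add1,r3:Mul2
c6: issue SUB r0<-Add2 | r0:Add2,r1:Mul1,r2:Add1,r3:Mul2
c7: stall | r0:Add2,r1:Mul1,r2:Add1,r3:Mul2
c8: stall | r0:Add2,r1:Mul1,r2:Add1,r3:Mul2
c9: CDB Mul1=84; stall | r0:Add2,r1:84,r2:Add1,r3:Mul2
c10: CDB Mul2=42; stall | r0:Add2,r1:84,r2:Add1,r3:42
c11: stall | r0:Add2,r1:84,r2:Add1,r3:42
c12: stall | r0:Add2,r1:84,r2:Add1,r3:42
c13: CDB Add1=-39; issue SUB r3<-Add1 | r0:Add2,r1:84,r2:-39,r3:Add1
c14: CDB Add2=28; issue ADD r3<-Add2 | r0:28,r1:84,r2:-39,r3:Add2
c15: stall | r0:28,r1:84,r2:-39,r3:Add2
c16: stall | r0:28,r1:84,r2:-39,r3:Add2
c17: CDB Add1=56; issue ADD r3<-Add1 | r0:28,r1:84,r2:-39,r3:Add1
c18: CDB Add2=112 | r0:28,r1:84,r2:-39,r3:Add1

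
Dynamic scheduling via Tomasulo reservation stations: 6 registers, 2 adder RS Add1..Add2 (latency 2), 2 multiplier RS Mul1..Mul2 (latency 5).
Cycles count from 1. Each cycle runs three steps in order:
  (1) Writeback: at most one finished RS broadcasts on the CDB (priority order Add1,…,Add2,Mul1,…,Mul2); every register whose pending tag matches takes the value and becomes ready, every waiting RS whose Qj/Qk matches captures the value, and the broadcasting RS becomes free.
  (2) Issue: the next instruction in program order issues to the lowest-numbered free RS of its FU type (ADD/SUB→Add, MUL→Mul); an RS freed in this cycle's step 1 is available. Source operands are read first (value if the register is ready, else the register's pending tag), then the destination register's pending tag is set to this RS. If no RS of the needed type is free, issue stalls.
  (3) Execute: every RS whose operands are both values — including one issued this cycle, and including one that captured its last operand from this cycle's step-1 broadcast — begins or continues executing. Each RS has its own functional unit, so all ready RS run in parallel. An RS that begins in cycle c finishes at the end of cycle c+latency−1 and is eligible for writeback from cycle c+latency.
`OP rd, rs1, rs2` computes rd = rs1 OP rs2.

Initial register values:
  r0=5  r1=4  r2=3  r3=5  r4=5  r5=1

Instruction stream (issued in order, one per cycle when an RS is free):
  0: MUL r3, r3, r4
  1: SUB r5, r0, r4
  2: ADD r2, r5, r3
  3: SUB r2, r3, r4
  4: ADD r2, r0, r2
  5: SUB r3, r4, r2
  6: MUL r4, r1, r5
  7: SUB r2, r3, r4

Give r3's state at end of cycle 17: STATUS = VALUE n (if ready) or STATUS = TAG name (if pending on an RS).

cycle 1: issue MUL r3<-Mul1 // r0:5,r1:4,r2:3,r3:Mul1,r4:5,r5:1
cycle 2: issue SUB r5<-Add1 // r0:5,r1:4,r2:3,r3:Mul1,r4:5,r5:Add1
cycle 3: issue ADD r2<-Add2 // r0:5,r1:4,r2:Add2,r3:Mul1,r4:5,r5:Add1
cycle 4: CDB Add1=0; issue SUB r2<-Add1 // r0:5,r1:4,r2:Add1,r3:Mul1,r4:5,r5:0
cycle 5: stall // r0:5,r1:4,r2:Add1,r3:Mul1,r4:5,r5:0
cycle 6: CDB Mul1=25; stall // r0:5,r1:4,r2:Add1,r3:25,r4:5,r5:0
cycle 7: stall // r0:5,r1:4,r2:Add1,r3:25,r4:5,r5:0
cycle 8: CDB Add1=20; issue ADD r2<-Add1 // r0:5,r1:4,r2:Add1,r3:25,r4:5,r5:0
cycle 9: CDB Add2=25; issue SUB r3<-Add2 // r0:5,r1:4,r2:Add1,r3:Add2,r4:5,r5:0
cycle 10: CDB Add1=25; issue MUL r4<-Mul1 // r0:5,r1:4,r2:25,r3:Add2,r4:Mul1,r5:0
cycle 11: issue SUB r2<-Add1 // r0:5,r1:4,r2:Add1,r3:Add2,r4:Mul1,r5:0
cycle 12: CDB Add2=-20 // r0:5,r1:4,r2:Add1,r3:-20,r4:Mul1,r5:0
cycle 13: - // r0:5,r1:4,r2:Add1,r3:-20,r4:Mul1,r5:0
cycle 14: - // r0:5,r1:4,r2:Add1,r3:-20,r4:Mul1,r5:0
cycle 15: CDB Mul1=0 // r0:5,r1:4,r2:Add1,r3:-20,r4:0,r5:0
cycle 16: - // r0:5,r1:4,r2:Add1,r3:-20,r4:0,r5:0
cycle 17: CDB Add1=-20 // r0:5,r1:4,r2:-20,r3:-20,r4:0,r5:0

STATUS = VALUE -20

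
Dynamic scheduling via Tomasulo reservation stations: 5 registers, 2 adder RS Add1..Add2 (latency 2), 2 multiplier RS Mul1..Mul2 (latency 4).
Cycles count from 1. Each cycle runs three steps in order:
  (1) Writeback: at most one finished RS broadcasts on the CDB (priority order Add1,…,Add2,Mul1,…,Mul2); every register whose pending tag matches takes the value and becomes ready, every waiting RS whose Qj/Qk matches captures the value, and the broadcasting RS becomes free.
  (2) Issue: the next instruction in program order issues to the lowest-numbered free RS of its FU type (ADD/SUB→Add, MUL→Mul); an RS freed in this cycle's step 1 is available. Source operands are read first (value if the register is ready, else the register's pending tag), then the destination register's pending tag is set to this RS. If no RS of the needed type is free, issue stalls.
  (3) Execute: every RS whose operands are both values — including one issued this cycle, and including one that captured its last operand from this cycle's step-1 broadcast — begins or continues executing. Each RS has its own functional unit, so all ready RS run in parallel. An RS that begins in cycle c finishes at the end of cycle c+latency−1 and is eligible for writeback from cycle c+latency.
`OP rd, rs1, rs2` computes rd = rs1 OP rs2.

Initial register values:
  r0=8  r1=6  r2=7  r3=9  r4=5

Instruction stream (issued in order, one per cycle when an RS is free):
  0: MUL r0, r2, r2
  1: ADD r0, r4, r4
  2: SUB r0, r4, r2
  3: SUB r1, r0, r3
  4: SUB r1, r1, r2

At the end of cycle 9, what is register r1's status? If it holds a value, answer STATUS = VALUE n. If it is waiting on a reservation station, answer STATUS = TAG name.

STATUS = VALUE -18

  c1: issue MUL r0<-Mul1  regs: r0:Mul1,r1:6,r2:7,r3:9,r4:5
  c2: issue ADD r0<-Add1  regs: r0:Add1,r1:6,r2:7,r3:9,r4:5
  c3: issue SUB r0<-Add2  regs: r0:Add2,r1:6,r2:7,r3:9,r4:5
  c4: CDB Add1=10; issue SUB r1<-Add1  regs: r0:Add2,r1:Add1,r2:7,r3:9,r4:5
  c5: CDB Add2=-2; issue SUB r1<-Add2  regs: r0:-2,r1:Add2,r2:7,r3:9,r4:5
  c6: CDB Mul1=49  regs: r0:-2,r1:Add2,r2:7,r3:9,r4:5
  c7: CDB Add1=-11  regs: r0:-2,r1:Add2,r2:7,r3:9,r4:5
  c8: -  regs: r0:-2,r1:Add2,r2:7,r3:9,r4:5
  c9: CDB Add2=-18  regs: r0:-2,r1:-18,r2:7,r3:9,r4:5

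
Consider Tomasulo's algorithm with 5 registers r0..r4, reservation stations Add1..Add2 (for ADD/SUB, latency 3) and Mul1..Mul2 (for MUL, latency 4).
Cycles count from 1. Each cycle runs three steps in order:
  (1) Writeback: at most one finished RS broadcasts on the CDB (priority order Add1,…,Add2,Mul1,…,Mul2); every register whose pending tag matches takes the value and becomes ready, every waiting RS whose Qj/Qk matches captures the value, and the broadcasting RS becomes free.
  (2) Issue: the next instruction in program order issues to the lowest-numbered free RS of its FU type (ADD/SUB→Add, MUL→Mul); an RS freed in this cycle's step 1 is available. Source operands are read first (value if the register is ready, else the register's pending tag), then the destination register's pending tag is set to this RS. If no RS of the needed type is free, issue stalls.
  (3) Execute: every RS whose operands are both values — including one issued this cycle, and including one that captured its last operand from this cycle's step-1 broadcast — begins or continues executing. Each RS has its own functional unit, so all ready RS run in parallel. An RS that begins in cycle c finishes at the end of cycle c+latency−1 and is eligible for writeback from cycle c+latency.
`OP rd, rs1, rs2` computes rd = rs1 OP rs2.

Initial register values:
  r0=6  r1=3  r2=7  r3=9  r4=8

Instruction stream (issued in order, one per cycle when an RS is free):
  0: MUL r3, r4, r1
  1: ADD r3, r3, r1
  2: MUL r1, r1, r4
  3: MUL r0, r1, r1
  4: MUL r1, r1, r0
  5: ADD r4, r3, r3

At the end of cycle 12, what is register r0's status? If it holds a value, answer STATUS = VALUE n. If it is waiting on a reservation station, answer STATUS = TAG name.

  c1: issue MUL r3<-Mul1  regs: r0:6,r1:3,r2:7,r3:Mul1,r4:8
  c2: issue ADD r3<-Add1  regs: r0:6,r1:3,r2:7,r3:Add1,r4:8
  c3: issue MUL r1<-Mul2  regs: r0:6,r1:Mul2,r2:7,r3:Add1,r4:8
  c4: stall  regs: r0:6,r1:Mul2,r2:7,r3:Add1,r4:8
  c5: CDB Mul1=24; issue MUL r0<-Mul1  regs: r0:Mul1,r1:Mul2,r2:7,r3:Add1,r4:8
  c6: stall  regs: r0:Mul1,r1:Mul2,r2:7,r3:Add1,r4:8
  c7: CDB Mul2=24; issue MUL r1<-Mul2  regs: r0:Mul1,r1:Mul2,r2:7,r3:Add1,r4:8
  c8: CDB Add1=27; issue ADD r4<-Add1  regs: r0:Mul1,r1:Mul2,r2:7,r3:27,r4:Add1
  c9: -  regs: r0:Mul1,r1:Mul2,r2:7,r3:27,r4:Add1
  c10: -  regs: r0:Mul1,r1:Mul2,r2:7,r3:27,r4:Add1
  c11: CDB Add1=54  regs: r0:Mul1,r1:Mul2,r2:7,r3:27,r4:54
  c12: CDB Mul1=576  regs: r0:576,r1:Mul2,r2:7,r3:27,r4:54

STATUS = VALUE 576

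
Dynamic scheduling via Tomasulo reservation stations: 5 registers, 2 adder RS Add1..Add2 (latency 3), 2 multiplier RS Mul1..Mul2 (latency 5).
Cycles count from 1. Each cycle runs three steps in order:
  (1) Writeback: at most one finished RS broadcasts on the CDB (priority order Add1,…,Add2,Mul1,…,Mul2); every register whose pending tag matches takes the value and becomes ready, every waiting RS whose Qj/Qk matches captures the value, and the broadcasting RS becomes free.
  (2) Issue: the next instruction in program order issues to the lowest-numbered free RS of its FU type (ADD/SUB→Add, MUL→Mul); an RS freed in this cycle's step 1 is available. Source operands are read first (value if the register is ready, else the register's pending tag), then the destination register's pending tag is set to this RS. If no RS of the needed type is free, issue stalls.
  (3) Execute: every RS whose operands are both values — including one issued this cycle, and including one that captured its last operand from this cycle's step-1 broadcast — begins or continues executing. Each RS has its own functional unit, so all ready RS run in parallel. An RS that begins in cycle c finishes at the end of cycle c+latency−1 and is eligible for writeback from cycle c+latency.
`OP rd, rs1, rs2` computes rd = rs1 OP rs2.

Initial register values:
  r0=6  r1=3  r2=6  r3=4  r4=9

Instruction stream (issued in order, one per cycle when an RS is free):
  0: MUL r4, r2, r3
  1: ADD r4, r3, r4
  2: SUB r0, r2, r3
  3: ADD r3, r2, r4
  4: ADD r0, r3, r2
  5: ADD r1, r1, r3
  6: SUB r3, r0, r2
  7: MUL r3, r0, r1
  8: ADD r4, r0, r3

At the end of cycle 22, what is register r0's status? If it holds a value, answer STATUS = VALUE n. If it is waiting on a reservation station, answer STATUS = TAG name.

STATUS = VALUE 40

c1: issue MUL r4<-Mul1 | r0:6,r1:3,r2:6,r3:4,r4:Mul1
c2: issue ADD r4<-Add1 | r0:6,r1:3,r2:6,r3:4,r4:Add1
c3: issue SUB r0<-Add2 | r0:Add2,r1:3,r2:6,r3:4,r4:Add1
c4: stall | r0:Add2,r1:3,r2:6,r3:4,r4:Add1
c5: stall | r0:Add2,r1:3,r2:6,r3:4,r4:Add1
c6: CDB Add2=2; issue ADD r3<-Add2 | r0:2,r1:3,r2:6,r3:Add2,r4:Add1
c7: CDB Mul1=24; stall | r0:2,r1:3,r2:6,r3:Add2,r4:Add1
c8: stall | r0:2,r1:3,r2:6,r3:Add2,r4:Add1
c9: stall | r0:2,r1:3,r2:6,r3:Add2,r4:Add1
c10: CDB Add1=28; issue ADD r0<-Add1 | r0:Add1,r1:3,r2:6,r3:Add2,r4:28
c11: stall | r0:Add1,r1:3,r2:6,r3:Add2,r4:28
c12: stall | r0:Add1,r1:3,r2:6,r3:Add2,r4:28
c13: CDB Add2=34; issue ADD r1<-Add2 | r0:Add1,r1:Add2,r2:6,r3:34,r4:28
c14: stall | r0:Add1,r1:Add2,r2:6,r3:34,r4:28
c15: stall | r0:Add1,r1:Add2,r2:6,r3:34,r4:28
c16: CDB Add1=40; issue SUB r3<-Add1 | r0:40,r1:Add2,r2:6,r3:Add1,r4:28
c17: CDB Add2=37; issue MUL r3<-Mul1 | r0:40,r1:37,r2:6,r3:Mul1,r4:28
c18: issue ADD r4<-Add2 | r0:40,r1:37,r2:6,r3:Mul1,r4:Add2
c19: CDB Add1=34 | r0:40,r1:37,r2:6,r3:Mul1,r4:Add2
c20: - | r0:40,r1:37,r2:6,r3:Mul1,r4:Add2
c21: - | r0:40,r1:37,r2:6,r3:Mul1,r4:Add2
c22: CDB Mul1=1480 | r0:40,r1:37,r2:6,r3:1480,r4:Add2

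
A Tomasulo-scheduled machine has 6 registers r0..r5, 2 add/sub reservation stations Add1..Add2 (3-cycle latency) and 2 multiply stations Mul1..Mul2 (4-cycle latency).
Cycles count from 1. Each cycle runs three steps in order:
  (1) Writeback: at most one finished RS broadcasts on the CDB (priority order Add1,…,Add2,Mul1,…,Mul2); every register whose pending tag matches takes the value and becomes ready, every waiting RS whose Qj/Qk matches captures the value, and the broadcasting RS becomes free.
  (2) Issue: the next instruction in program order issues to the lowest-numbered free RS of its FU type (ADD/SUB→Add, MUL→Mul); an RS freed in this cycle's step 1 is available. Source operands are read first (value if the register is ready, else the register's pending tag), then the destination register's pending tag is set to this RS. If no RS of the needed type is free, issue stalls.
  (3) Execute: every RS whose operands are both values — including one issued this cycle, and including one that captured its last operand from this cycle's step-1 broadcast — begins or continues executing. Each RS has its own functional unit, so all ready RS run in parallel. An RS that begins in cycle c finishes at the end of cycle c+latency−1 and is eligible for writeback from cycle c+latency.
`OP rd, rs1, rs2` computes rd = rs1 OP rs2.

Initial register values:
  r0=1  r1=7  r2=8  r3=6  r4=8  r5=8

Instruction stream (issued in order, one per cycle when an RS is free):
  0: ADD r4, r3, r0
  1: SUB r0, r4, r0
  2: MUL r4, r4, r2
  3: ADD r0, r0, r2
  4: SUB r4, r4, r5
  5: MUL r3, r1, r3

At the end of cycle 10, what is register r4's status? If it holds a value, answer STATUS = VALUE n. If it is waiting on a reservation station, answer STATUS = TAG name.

STATUS = TAG Add2

c1: issue ADD r4<-Add1 | r0:1,r1:7,r2:8,r3:6,r4:Add1,r5:8
c2: issue SUB r0<-Add2 | r0:Add2,r1:7,r2:8,r3:6,r4:Add1,r5:8
c3: issue MUL r4<-Mul1 | r0:Add2,r1:7,r2:8,r3:6,r4:Mul1,r5:8
c4: CDB Add1=7; issue ADD r0<-Add1 | r0:Add1,r1:7,r2:8,r3:6,r4:Mul1,r5:8
c5: stall | r0:Add1,r1:7,r2:8,r3:6,r4:Mul1,r5:8
c6: stall | r0:Add1,r1:7,r2:8,r3:6,r4:Mul1,r5:8
c7: CDB Add2=6; issue SUB r4<-Add2 | r0:Add1,r1:7,r2:8,r3:6,r4:Add2,r5:8
c8: CDB Mul1=56; issue MUL r3<-Mul1 | r0:Add1,r1:7,r2:8,r3:Mul1,r4:Add2,r5:8
c9: - | r0:Add1,r1:7,r2:8,r3:Mul1,r4:Add2,r5:8
c10: CDB Add1=14 | r0:14,r1:7,r2:8,r3:Mul1,r4:Add2,r5:8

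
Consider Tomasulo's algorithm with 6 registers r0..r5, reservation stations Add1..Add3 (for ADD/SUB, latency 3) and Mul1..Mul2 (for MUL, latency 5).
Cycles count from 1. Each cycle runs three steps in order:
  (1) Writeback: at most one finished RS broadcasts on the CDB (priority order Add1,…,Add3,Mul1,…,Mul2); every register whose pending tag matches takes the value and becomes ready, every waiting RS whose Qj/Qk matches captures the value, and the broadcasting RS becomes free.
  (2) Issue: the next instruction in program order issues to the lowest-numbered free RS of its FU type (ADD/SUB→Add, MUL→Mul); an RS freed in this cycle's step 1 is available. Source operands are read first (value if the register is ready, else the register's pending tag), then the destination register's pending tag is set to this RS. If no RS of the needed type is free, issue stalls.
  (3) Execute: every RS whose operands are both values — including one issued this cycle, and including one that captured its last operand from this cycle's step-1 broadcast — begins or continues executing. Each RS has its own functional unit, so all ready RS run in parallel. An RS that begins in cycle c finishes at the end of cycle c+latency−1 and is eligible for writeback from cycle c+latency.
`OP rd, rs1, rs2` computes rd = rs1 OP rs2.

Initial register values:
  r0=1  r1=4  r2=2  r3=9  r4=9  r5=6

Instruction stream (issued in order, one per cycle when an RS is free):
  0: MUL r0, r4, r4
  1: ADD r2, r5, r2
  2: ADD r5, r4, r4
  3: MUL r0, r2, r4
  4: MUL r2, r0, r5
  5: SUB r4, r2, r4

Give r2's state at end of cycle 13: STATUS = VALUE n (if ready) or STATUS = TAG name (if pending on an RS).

cycle 1: issue MUL r0<-Mul1 // r0:Mul1,r1:4,r2:2,r3:9,r4:9,r5:6
cycle 2: issue ADD r2<-Add1 // r0:Mul1,r1:4,r2:Add1,r3:9,r4:9,r5:6
cycle 3: issue ADD r5<-Add2 // r0:Mul1,r1:4,r2:Add1,r3:9,r4:9,r5:Add2
cycle 4: issue MUL r0<-Mul2 // r0:Mul2,r1:4,r2:Add1,r3:9,r4:9,r5:Add2
cycle 5: CDB Add1=8; stall // r0:Mul2,r1:4,r2:8,r3:9,r4:9,r5:Add2
cycle 6: CDB Add2=18; stall // r0:Mul2,r1:4,r2:8,r3:9,r4:9,r5:18
cycle 7: CDB Mul1=81; issue MUL r2<-Mul1 // r0:Mul2,r1:4,r2:Mul1,r3:9,r4:9,r5:18
cycle 8: issue SUB r4<-Add1 // r0:Mul2,r1:4,r2:Mul1,r3:9,r4:Add1,r5:18
cycle 9: - // r0:Mul2,r1:4,r2:Mul1,r3:9,r4:Add1,r5:18
cycle 10: CDB Mul2=72 // r0:72,r1:4,r2:Mul1,r3:9,r4:Add1,r5:18
cycle 11: - // r0:72,r1:4,r2:Mul1,r3:9,r4:Add1,r5:18
cycle 12: - // r0:72,r1:4,r2:Mul1,r3:9,r4:Add1,r5:18
cycle 13: - // r0:72,r1:4,r2:Mul1,r3:9,r4:Add1,r5:18

STATUS = TAG Mul1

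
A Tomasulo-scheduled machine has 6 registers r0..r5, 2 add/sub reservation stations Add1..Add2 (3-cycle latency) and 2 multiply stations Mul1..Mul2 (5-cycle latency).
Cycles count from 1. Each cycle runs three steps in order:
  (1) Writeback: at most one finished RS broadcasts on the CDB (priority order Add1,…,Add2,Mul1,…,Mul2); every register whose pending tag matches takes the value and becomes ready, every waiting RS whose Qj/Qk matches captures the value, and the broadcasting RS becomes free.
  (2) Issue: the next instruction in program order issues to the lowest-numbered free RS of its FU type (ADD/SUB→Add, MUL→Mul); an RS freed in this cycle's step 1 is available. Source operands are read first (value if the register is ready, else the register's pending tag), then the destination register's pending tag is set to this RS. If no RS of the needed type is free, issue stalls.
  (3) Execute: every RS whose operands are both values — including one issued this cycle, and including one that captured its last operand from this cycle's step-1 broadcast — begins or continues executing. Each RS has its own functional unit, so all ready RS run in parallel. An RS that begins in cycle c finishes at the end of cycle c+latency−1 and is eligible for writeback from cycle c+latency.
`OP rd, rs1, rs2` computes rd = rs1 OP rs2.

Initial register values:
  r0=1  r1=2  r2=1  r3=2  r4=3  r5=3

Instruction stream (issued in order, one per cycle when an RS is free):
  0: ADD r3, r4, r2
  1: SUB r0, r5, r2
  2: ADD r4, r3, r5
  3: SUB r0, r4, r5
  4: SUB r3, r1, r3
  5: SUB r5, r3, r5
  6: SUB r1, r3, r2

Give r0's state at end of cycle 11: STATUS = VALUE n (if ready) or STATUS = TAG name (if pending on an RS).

c1: issue ADD r3<-Add1 | r0:1,r1:2,r2:1,r3:Add1,r4:3,r5:3
c2: issue SUB r0<-Add2 | r0:Add2,r1:2,r2:1,r3:Add1,r4:3,r5:3
c3: stall | r0:Add2,r1:2,r2:1,r3:Add1,r4:3,r5:3
c4: CDB Add1=4; issue ADD r4<-Add1 | r0:Add2,r1:2,r2:1,r3:4,r4:Add1,r5:3
c5: CDB Add2=2; issue SUB r0<-Add2 | r0:Add2,r1:2,r2:1,r3:4,r4:Add1,r5:3
c6: stall | r0:Add2,r1:2,r2:1,r3:4,r4:Add1,r5:3
c7: CDB Add1=7; issue SUB r3<-Add1 | r0:Add2,r1:2,r2:1,r3:Add1,r4:7,r5:3
c8: stall | r0:Add2,r1:2,r2:1,r3:Add1,r4:7,r5:3
c9: stall | r0:Add2,r1:2,r2:1,r3:Add1,r4:7,r5:3
c10: CDB Add1=-2; issue SUB r5<-Add1 | r0:Add2,r1:2,r2:1,r3:-2,r4:7,r5:Add1
c11: CDB Add2=4; issue SUB r1<-Add2 | r0:4,r1:Add2,r2:1,r3:-2,r4:7,r5:Add1

STATUS = VALUE 4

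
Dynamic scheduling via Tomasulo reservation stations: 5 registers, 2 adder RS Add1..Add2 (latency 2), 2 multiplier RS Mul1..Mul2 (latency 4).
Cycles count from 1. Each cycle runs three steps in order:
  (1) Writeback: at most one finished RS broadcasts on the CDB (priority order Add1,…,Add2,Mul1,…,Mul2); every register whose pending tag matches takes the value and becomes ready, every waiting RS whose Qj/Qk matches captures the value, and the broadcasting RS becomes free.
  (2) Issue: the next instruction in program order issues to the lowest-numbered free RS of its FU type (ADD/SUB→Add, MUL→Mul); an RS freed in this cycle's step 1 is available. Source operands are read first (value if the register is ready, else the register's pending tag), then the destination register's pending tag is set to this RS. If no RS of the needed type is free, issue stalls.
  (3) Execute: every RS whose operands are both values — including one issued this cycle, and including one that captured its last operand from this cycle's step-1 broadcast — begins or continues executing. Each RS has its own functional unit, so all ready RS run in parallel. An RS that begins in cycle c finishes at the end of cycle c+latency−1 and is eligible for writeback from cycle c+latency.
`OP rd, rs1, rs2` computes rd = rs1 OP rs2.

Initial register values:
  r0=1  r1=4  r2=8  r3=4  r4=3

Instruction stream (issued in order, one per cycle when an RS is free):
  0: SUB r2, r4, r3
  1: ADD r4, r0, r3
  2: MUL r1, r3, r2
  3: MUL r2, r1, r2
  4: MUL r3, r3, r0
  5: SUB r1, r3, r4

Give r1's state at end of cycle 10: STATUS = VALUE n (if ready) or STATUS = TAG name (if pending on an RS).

cycle 1: issue SUB r2<-Add1 // r0:1,r1:4,r2:Add1,r3:4,r4:3
cycle 2: issue ADD r4<-Add2 // r0:1,r1:4,r2:Add1,r3:4,r4:Add2
cycle 3: CDB Add1=-1; issue MUL r1<-Mul1 // r0:1,r1:Mul1,r2:-1,r3:4,r4:Add2
cycle 4: CDB Add2=5; issue MUL r2<-Mul2 // r0:1,r1:Mul1,r2:Mul2,r3:4,r4:5
cycle 5: stall // r0:1,r1:Mul1,r2:Mul2,r3:4,r4:5
cycle 6: stall // r0:1,r1:Mul1,r2:Mul2,r3:4,r4:5
cycle 7: CDB Mul1=-4; issue MUL r3<-Mul1 // r0:1,r1:-4,r2:Mul2,r3:Mul1,r4:5
cycle 8: issue SUB r1<-Add1 // r0:1,r1:Add1,r2:Mul2,r3:Mul1,r4:5
cycle 9: - // r0:1,r1:Add1,r2:Mul2,r3:Mul1,r4:5
cycle 10: - // r0:1,r1:Add1,r2:Mul2,r3:Mul1,r4:5

STATUS = TAG Add1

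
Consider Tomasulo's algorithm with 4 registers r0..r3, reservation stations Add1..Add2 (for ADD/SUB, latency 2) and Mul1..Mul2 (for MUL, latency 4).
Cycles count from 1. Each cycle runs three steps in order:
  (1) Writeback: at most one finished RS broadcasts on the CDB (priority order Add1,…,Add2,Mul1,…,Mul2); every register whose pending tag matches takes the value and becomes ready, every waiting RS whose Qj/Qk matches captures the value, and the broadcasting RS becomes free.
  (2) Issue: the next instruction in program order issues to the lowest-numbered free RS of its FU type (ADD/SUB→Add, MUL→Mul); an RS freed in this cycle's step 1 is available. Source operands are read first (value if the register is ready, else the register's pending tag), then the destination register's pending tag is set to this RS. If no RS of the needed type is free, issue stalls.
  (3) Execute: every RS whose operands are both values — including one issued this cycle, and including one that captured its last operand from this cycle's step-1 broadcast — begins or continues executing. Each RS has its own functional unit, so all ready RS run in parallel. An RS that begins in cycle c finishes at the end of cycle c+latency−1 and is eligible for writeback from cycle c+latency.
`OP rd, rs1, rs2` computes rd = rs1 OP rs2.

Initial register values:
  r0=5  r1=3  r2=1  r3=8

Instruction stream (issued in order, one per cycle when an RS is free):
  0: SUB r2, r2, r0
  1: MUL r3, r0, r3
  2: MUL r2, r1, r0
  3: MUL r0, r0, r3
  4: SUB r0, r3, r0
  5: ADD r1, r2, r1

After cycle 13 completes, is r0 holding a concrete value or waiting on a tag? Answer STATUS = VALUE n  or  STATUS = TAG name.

STATUS = VALUE -160

c1: issue SUB r2<-Add1 | r0:5,r1:3,r2:Add1,r3:8
c2: issue MUL r3<-Mul1 | r0:5,r1:3,r2:Add1,r3:Mul1
c3: CDB Add1=-4; issue MUL r2<-Mul2 | r0:5,r1:3,r2:Mul2,r3:Mul1
c4: stall | r0:5,r1:3,r2:Mul2,r3:Mul1
c5: stall | r0:5,r1:3,r2:Mul2,r3:Mul1
c6: CDB Mul1=40; issue MUL r0<-Mul1 | r0:Mul1,r1:3,r2:Mul2,r3:40
c7: CDB Mul2=15; issue SUB r0<-Add1 | r0:Add1,r1:3,r2:15,r3:40
c8: issue ADD r1<-Add2 | r0:Add1,r1:Add2,r2:15,r3:40
c9: - | r0:Add1,r1:Add2,r2:15,r3:40
c10: CDB Add2=18 | r0:Add1,r1:18,r2:15,r3:40
c11: CDB Mul1=200 | r0:Add1,r1:18,r2:15,r3:40
c12: - | r0:Add1,r1:18,r2:15,r3:40
c13: CDB Add1=-160 | r0:-160,r1:18,r2:15,r3:40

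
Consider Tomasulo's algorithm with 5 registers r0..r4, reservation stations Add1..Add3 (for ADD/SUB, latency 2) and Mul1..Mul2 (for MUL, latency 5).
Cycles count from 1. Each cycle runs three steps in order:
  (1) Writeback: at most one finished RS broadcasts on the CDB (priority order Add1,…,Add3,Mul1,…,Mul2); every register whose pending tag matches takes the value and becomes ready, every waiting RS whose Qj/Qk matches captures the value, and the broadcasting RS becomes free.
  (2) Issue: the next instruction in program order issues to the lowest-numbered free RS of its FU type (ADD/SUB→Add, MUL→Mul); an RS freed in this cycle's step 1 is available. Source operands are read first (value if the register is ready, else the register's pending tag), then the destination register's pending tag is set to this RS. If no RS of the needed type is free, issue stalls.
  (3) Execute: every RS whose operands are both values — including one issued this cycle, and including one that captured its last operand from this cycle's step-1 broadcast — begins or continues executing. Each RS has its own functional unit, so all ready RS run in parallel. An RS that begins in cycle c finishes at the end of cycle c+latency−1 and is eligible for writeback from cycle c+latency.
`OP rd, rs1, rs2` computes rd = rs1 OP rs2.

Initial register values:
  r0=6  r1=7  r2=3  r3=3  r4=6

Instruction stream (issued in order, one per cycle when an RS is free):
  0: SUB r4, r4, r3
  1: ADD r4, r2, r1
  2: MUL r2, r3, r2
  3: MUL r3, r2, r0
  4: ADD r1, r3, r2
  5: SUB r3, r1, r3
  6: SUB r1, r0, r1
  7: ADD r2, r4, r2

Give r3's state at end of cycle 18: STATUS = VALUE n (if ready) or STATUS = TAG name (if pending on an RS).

c1: issue SUB r4<-Add1 | r0:6,r1:7,r2:3,r3:3,r4:Add1
c2: issue ADD r4<-Add2 | r0:6,r1:7,r2:3,r3:3,r4:Add2
c3: CDB Add1=3; issue MUL r2<-Mul1 | r0:6,r1:7,r2:Mul1,r3:3,r4:Add2
c4: CDB Add2=10; issue MUL r3<-Mul2 | r0:6,r1:7,r2:Mul1,r3:Mul2,r4:10
c5: issue ADD r1<-Add1 | r0:6,r1:Add1,r2:Mul1,r3:Mul2,r4:10
c6: issue SUB r3<-Add2 | r0:6,r1:Add1,r2:Mul1,r3:Add2,r4:10
c7: issue SUB r1<-Add3 | r0:6,r1:Add3,r2:Mul1,r3:Add2,r4:10
c8: CDB Mul1=9; stall | r0:6,r1:Add3,r2:9,r3:Add2,r4:10
c9: stall | r0:6,r1:Add3,r2:9,r3:Add2,r4:10
c10: stall | r0:6,r1:Add3,r2:9,r3:Add2,r4:10
c11: stall | r0:6,r1:Add3,r2:9,r3:Add2,r4:10
c12: stall | r0:6,r1:Add3,r2:9,r3:Add2,r4:10
c13: CDB Mul2=54; stall | r0:6,r1:Add3,r2:9,r3:Add2,r4:10
c14: stall | r0:6,r1:Add3,r2:9,r3:Add2,r4:10
c15: CDB Add1=63; issue ADD r2<-Add1 | r0:6,r1:Add3,r2:Add1,r3:Add2,r4:10
c16: - | r0:6,r1:Add3,r2:Add1,r3:Add2,r4:10
c17: CDB Add1=19 | r0:6,r1:Add3,r2:19,r3:Add2,r4:10
c18: CDB Add2=9 | r0:6,r1:Add3,r2:19,r3:9,r4:10

STATUS = VALUE 9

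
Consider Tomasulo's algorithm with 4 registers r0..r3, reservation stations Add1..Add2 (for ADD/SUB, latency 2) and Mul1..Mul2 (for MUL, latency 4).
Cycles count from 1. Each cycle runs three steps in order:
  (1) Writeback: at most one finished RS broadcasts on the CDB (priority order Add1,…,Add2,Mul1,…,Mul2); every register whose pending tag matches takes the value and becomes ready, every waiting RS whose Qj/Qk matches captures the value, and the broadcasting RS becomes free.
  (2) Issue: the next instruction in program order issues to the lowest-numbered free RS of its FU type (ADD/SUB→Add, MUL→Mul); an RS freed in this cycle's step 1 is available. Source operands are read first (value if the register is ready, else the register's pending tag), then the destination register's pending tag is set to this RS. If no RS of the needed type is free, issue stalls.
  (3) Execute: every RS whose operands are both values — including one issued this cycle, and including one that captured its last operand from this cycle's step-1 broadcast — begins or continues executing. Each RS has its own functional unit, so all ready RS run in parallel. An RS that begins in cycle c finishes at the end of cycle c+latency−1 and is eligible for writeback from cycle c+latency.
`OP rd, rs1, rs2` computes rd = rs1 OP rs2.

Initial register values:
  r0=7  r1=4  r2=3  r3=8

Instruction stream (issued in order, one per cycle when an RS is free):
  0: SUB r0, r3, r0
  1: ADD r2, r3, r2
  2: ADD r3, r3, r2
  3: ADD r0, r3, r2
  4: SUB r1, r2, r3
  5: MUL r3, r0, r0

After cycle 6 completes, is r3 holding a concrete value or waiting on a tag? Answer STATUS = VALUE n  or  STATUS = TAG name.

STATUS = VALUE 19

c1: issue SUB r0<-Add1 | r0:Add1,r1:4,r2:3,r3:8
c2: issue ADD r2<-Add2 | r0:Add1,r1:4,r2:Add2,r3:8
c3: CDB Add1=1; issue ADD r3<-Add1 | r0:1,r1:4,r2:Add2,r3:Add1
c4: CDB Add2=11; issue ADD r0<-Add2 | r0:Add2,r1:4,r2:11,r3:Add1
c5: stall | r0:Add2,r1:4,r2:11,r3:Add1
c6: CDB Add1=19; issue SUB r1<-Add1 | r0:Add2,r1:Add1,r2:11,r3:19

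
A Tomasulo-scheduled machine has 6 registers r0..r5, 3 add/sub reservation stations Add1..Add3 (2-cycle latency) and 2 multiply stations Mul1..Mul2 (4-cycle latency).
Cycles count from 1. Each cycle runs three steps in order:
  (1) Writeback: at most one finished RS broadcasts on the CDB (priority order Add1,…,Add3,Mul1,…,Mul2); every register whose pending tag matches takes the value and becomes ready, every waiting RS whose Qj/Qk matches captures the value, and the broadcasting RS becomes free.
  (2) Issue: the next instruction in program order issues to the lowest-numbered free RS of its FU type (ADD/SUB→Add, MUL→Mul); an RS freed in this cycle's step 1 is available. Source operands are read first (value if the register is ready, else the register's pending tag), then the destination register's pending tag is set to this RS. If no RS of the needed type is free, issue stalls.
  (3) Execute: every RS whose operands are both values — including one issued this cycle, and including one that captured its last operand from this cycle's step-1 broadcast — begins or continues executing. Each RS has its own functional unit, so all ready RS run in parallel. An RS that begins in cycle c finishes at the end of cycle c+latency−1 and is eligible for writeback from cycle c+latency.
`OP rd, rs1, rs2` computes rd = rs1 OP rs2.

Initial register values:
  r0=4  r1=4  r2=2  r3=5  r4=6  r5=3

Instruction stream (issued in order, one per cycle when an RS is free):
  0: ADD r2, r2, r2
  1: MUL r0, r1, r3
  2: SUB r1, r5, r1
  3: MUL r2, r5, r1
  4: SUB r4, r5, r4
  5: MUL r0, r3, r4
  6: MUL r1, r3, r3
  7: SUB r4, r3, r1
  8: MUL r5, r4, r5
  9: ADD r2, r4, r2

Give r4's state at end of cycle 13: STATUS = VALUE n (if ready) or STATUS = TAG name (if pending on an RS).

c1: issue ADD r2<-Add1 | r0:4,r1:4,r2:Add1,r3:5,r4:6,r5:3
c2: issue MUL r0<-Mul1 | r0:Mul1,r1:4,r2:Add1,r3:5,r4:6,r5:3
c3: CDB Add1=4; issue SUB r1<-Add1 | r0:Mul1,r1:Add1,r2:4,r3:5,r4:6,r5:3
c4: issue MUL r2<-Mul2 | r0:Mul1,r1:Add1,r2:Mul2,r3:5,r4:6,r5:3
c5: CDB Add1=-1; issue SUB r4<-Add1 | r0:Mul1,r1:-1,r2:Mul2,r3:5,r4:Add1,r5:3
c6: CDB Mul1=20; issue MUL r0<-Mul1 | r0:Mul1,r1:-1,r2:Mul2,r3:5,r4:Add1,r5:3
c7: CDB Add1=-3; stall | r0:Mul1,r1:-1,r2:Mul2,r3:5,r4:-3,r5:3
c8: stall | r0:Mul1,r1:-1,r2:Mul2,r3:5,r4:-3,r5:3
c9: CDB Mul2=-3; issue MUL r1<-Mul2 | r0:Mul1,r1:Mul2,r2:-3,r3:5,r4:-3,r5:3
c10: issue SUB r4<-Add1 | r0:Mul1,r1:Mul2,r2:-3,r3:5,r4:Add1,r5:3
c11: CDB Mul1=-15; issue MUL r5<-Mul1 | r0:-15,r1:Mul2,r2:-3,r3:5,r4:Add1,r5:Mul1
c12: issue ADD r2<-Add2 | r0:-15,r1:Mul2,r2:Add2,r3:5,r4:Add1,r5:Mul1
c13: CDB Mul2=25 | r0:-15,r1:25,r2:Add2,r3:5,r4:Add1,r5:Mul1

STATUS = TAG Add1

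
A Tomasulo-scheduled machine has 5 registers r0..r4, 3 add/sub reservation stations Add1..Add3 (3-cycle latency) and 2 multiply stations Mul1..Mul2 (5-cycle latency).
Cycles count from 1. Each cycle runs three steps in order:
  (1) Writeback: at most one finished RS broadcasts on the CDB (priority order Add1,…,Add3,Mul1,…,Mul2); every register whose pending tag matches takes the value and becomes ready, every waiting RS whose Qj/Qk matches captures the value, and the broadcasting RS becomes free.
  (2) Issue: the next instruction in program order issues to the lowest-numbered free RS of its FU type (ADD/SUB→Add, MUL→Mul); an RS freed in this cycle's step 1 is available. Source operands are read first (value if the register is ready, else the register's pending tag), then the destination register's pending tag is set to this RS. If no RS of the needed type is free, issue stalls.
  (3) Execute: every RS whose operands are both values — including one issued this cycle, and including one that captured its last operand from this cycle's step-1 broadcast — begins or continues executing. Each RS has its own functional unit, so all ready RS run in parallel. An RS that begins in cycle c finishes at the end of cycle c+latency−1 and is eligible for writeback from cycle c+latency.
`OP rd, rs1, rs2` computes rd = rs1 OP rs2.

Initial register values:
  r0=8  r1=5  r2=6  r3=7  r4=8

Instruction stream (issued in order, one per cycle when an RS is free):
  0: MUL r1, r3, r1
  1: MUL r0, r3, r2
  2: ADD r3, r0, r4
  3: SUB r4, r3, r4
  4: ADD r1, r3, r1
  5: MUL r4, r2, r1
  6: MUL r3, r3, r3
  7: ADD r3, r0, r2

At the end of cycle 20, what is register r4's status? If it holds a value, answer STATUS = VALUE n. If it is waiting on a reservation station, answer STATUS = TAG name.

STATUS = VALUE 510

c1: issue MUL r1<-Mul1 | r0:8,r1:Mul1,r2:6,r3:7,r4:8
c2: issue MUL r0<-Mul2 | r0:Mul2,r1:Mul1,r2:6,r3:7,r4:8
c3: issue ADD r3<-Add1 | r0:Mul2,r1:Mul1,r2:6,r3:Add1,r4:8
c4: issue SUB r4<-Add2 | r0:Mul2,r1:Mul1,r2:6,r3:Add1,r4:Add2
c5: issue ADD r1<-Add3 | r0:Mul2,r1:Add3,r2:6,r3:Add1,r4:Add2
c6: CDB Mul1=35; issue MUL r4<-Mul1 | r0:Mul2,r1:Add3,r2:6,r3:Add1,r4:Mul1
c7: CDB Mul2=42; issue MUL r3<-Mul2 | r0:42,r1:Add3,r2:6,r3:Mul2,r4:Mul1
c8: stall | r0:42,r1:Add3,r2:6,r3:Mul2,r4:Mul1
c9: stall | r0:42,r1:Add3,r2:6,r3:Mul2,r4:Mul1
c10: CDB Add1=50; issue ADD r3<-Add1 | r0:42,r1:Add3,r2:6,r3:Add1,r4:Mul1
c11: - | r0:42,r1:Add3,r2:6,r3:Add1,r4:Mul1
c12: - | r0:42,r1:Add3,r2:6,r3:Add1,r4:Mul1
c13: CDB Add1=48 | r0:42,r1:Add3,r2:6,r3:48,r4:Mul1
c14: CDB Add2=42 | r0:42,r1:Add3,r2:6,r3:48,r4:Mul1
c15: CDB Add3=85 | r0:42,r1:85,r2:6,r3:48,r4:Mul1
c16: CDB Mul2=2500 | r0:42,r1:85,r2:6,r3:48,r4:Mul1
c17: - | r0:42,r1:85,r2:6,r3:48,r4:Mul1
c18: - | r0:42,r1:85,r2:6,r3:48,r4:Mul1
c19: - | r0:42,r1:85,r2:6,r3:48,r4:Mul1
c20: CDB Mul1=510 | r0:42,r1:85,r2:6,r3:48,r4:510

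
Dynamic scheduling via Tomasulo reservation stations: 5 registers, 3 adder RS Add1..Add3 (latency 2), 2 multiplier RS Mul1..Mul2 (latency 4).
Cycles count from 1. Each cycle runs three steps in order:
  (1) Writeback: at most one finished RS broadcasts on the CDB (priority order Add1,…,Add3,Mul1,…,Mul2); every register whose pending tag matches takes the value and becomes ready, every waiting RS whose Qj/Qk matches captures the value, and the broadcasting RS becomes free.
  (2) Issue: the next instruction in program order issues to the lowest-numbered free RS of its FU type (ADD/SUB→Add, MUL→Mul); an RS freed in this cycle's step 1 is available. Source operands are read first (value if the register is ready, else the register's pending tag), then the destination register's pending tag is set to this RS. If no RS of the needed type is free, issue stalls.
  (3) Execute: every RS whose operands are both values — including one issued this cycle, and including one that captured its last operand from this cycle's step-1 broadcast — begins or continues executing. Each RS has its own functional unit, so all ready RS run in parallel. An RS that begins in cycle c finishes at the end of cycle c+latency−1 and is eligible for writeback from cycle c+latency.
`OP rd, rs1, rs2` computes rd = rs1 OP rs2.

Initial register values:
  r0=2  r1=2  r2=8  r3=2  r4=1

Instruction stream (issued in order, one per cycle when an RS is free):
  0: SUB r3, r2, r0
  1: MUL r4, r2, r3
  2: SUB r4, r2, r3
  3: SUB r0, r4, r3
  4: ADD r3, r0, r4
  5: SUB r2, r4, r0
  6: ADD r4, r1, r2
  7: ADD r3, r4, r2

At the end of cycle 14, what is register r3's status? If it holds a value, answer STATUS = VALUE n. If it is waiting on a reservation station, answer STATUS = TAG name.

STATUS = VALUE 14

  c1: issue SUB r3<-Add1  regs: r0:2,r1:2,r2:8,r3:Add1,r4:1
  c2: issue MUL r4<-Mul1  regs: r0:2,r1:2,r2:8,r3:Add1,r4:Mul1
  c3: CDB Add1=6; issue SUB r4<-Add1  regs: r0:2,r1:2,r2:8,r3:6,r4:Add1
  c4: issue SUB r0<-Add2  regs: r0:Add2,r1:2,r2:8,r3:6,r4:Add1
  c5: CDB Add1=2; issue ADD r3<-Add1  regs: r0:Add2,r1:2,r2:8,r3:Add1,r4:2
  c6: issue SUB r2<-Add3  regs: r0:Add2,r1:2,r2:Add3,r3:Add1,r4:2
  c7: CDB Add2=-4; issue ADD r4<-Add2  regs: r0:-4,r1:2,r2:Add3,r3:Add1,r4:Add2
  c8: CDB Mul1=48; stall  regs: r0:-4,r1:2,r2:Add3,r3:Add1,r4:Add2
  c9: CDB Add1=-2; issue ADD r3<-Add1  regs: r0:-4,r1:2,r2:Add3,r3:Add1,r4:Add2
  c10: CDB Add3=6  regs: r0:-4,r1:2,r2:6,r3:Add1,r4:Add2
  c11: -  regs: r0:-4,r1:2,r2:6,r3:Add1,r4:Add2
  c12: CDB Add2=8  regs: r0:-4,r1:2,r2:6,r3:Add1,r4:8
  c13: -  regs: r0:-4,r1:2,r2:6,r3:Add1,r4:8
  c14: CDB Add1=14  regs: r0:-4,r1:2,r2:6,r3:14,r4:8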